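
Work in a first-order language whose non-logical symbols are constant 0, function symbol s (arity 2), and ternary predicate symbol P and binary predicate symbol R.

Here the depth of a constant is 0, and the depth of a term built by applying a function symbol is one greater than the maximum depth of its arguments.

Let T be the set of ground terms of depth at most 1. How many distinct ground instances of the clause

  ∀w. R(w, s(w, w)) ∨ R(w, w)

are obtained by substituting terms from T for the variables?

2

Ground terms of depth ≤ 1:
  Let N_k = |{terms of depth ≤ k}|. Then N_0 = 1 and N_k = 1 + N_{k-1}^2 for k ≥ 1 (one summand per function symbol, arity giving the exponent).
  N_0 = 1
  N_1 = 1 + 1^2 = 2
  Explicitly: 0, s(0, 0).
So there are 2 ground terms available for substitution.
The variable w ranges independently over the available ground terms, and distinct assignments produce distinct instances.
Number of ground instances = 2.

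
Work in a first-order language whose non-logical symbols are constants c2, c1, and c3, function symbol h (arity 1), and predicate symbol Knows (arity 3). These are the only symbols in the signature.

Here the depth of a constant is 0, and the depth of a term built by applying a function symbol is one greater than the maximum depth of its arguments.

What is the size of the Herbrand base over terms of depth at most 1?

First count ground terms of depth ≤ 1.
Write N_k for the number of ground terms of depth ≤ k. A term of depth ≤ k is either a constant or a function symbol applied to arguments of depth ≤ k−1, so N_k = 3 + N_{k-1}.
N_0 = 3
N_1 = 3 + 3 = 6
So |H| = 6.
For each predicate symbol, the number of ground atoms is |H| raised to its arity; summing:
  Knows: 6^3 = 216
Total ground atoms: 216.

216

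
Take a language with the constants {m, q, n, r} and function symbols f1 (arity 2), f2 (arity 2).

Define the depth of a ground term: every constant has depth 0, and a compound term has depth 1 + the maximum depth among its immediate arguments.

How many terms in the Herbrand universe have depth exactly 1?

32

Let N_k = |{terms of depth ≤ k}|. Then N_0 = 4 and N_k = 4 + N_{k-1}^2 + N_{k-1}^2 for k ≥ 1 (one summand per function symbol, arity giving the exponent).
N_0 = 4
N_1 = 4 + 4^2 + 4^2 = 36
Terms of depth exactly 1: N_1 − N_0 = 36 − 4 = 32.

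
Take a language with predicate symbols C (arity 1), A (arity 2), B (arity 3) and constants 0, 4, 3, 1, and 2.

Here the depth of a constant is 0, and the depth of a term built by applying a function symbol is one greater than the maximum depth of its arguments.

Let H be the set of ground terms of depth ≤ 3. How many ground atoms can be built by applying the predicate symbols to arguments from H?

First count ground terms of depth ≤ 3.
With no function symbols every ground term is a constant, so there are exactly 5 ground terms at every depth bound.
N_0 = 5
N_1 = 5
N_2 = 5
N_3 = 5
So |H| = 5.
A ground atom is a predicate applied to a tuple of terms from H, so the count is the sum over predicates of |H|^arity:
  C: 5;  A: 5^2 = 25;  B: 5^3 = 125
Total ground atoms: 5 + 25 + 125 = 155.

155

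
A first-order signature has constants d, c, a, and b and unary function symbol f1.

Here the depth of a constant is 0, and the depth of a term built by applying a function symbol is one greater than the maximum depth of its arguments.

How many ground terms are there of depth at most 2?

Count level by level. With function symbols f1/1, the terms of depth ≤ k are the 4 constants together with each function applied to depth-≤(k−1) tuples, so N_k = 4 + N_{k-1}.
N_0 = 4
N_1 = 4 + 4 = 8
N_2 = 4 + 8 = 12

12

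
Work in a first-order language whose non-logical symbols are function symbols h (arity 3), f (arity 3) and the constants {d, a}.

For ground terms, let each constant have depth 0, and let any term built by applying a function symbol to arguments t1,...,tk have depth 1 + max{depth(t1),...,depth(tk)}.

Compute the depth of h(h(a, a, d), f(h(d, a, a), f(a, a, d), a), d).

depth(h(a, a, d)) = 1 + max(0, 0, 0) = 1
depth(h(d, a, a)) = 1 + max(0, 0, 0) = 1
depth(f(a, a, d)) = 1 + max(0, 0, 0) = 1
depth(f(h(d, a, a), f(a, a, d), a)) = 1 + max(1, 1, 0) = 2
depth(h(h(a, a, d), f(h(d, a, a), f(a, a, d), a), d)) = 1 + max(1, 2, 0) = 3

3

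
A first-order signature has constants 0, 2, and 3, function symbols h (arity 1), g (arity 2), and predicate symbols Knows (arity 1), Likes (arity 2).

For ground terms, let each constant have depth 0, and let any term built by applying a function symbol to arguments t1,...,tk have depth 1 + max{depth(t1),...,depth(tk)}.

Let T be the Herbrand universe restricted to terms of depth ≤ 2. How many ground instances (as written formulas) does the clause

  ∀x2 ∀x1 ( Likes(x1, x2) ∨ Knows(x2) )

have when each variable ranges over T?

Ground terms of depth ≤ 2:
  Count level by level. With function symbols h/1, g/2, the terms of depth ≤ k are the 3 constants together with each function applied to depth-≤(k−1) tuples, so N_k = 3 + N_{k-1} + N_{k-1}^2.
  N_0 = 3
  N_1 = 3 + 3 + 3^2 = 15
  N_2 = 3 + 15 + 15^2 = 243
So there are 243 ground terms available for substitution.
Each of x2, x1 ranges independently over the available ground terms, and distinct assignments produce distinct instances.
Number of ground instances = 243^2 = 59049.

59049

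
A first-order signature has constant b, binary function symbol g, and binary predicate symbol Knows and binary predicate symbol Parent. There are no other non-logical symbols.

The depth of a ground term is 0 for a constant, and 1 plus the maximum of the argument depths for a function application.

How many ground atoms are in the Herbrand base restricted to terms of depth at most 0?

First count ground terms of depth ≤ 0.
Let N_k count ground terms of depth at most k. Each non-constant term of depth ≤ k is some function symbol applied to depth-≤(k−1) arguments, giving N_k = 1 + N_{k-1}^2.
N_0 = 1
Explicitly: b.
So |H| = 1.
Ground atoms are formed by filling each argument slot of a predicate with a term from H, so an r-ary predicate gives |H|^r atoms:
  Knows: 1^2 = 1;  Parent: 1^2 = 1
Total ground atoms: 1 + 1 = 2.

2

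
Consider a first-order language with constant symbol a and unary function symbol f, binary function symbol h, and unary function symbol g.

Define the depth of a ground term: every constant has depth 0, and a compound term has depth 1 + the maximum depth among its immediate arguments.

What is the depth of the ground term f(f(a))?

depth(f(a)) = 1 + depth(a) = 1 + 0 = 1
depth(f(f(a))) = 1 + depth(f(a)) = 1 + 1 = 2

2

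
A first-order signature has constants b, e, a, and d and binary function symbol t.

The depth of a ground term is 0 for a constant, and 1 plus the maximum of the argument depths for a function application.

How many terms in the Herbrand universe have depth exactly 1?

Let N_k count ground terms of depth at most k. Each non-constant term of depth ≤ k is some function symbol applied to depth-≤(k−1) arguments, giving N_k = 4 + N_{k-1}^2.
N_0 = 4
N_1 = 4 + 4^2 = 20
Terms of depth exactly 1: N_1 − N_0 = 20 − 4 = 16.

16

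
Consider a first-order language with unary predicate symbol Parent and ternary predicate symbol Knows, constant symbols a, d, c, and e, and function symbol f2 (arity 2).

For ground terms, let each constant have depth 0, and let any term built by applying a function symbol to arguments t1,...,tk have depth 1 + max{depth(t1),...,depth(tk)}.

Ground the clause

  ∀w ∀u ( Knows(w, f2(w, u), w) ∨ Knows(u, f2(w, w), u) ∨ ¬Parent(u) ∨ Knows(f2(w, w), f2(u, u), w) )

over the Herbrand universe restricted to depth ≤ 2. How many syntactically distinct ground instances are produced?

163216

Ground terms of depth ≤ 2:
  Let N_k = |{terms of depth ≤ k}|. Then N_0 = 4 and N_k = 4 + N_{k-1}^2 for k ≥ 1 (one summand per function symbol, arity giving the exponent).
  N_0 = 4
  N_1 = 4 + 4^2 = 20
  N_2 = 4 + 20^2 = 404
So there are 404 ground terms available for substitution.
The body mentions every one of the 2 quantified variables; since ground terms form a free algebra, no two substitutions collapse to the same formula.
Number of ground instances = 404^2 = 163216.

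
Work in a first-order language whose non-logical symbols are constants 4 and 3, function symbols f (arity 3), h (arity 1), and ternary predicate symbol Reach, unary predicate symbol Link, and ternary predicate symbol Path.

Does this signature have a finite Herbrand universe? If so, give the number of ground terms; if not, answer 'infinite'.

The signature has at least one function symbol (f, arity 3) and at least one constant (4).
Iterating f gives infinitely many distinct ground terms: 4, f(4, 4, 4), f(f(4, 4, 4), f(4, 4, 4), f(4, 4, 4)), ...
So the Herbrand universe is infinite.

infinite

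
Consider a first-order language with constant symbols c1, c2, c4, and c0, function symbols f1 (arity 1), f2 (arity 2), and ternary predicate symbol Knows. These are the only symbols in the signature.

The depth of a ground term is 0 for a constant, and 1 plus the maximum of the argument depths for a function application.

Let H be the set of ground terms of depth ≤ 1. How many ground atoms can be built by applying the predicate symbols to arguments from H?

First count ground terms of depth ≤ 1.
Write N_k for the number of ground terms of depth ≤ k. A term of depth ≤ k is either a constant or a function symbol applied to arguments of depth ≤ k−1, so N_k = 4 + N_{k-1} + N_{k-1}^2.
N_0 = 4
N_1 = 4 + 4 + 4^2 = 24
So |H| = 24.
For each predicate symbol, the number of ground atoms is |H| raised to its arity; summing:
  Knows: 24^3 = 13824
Total ground atoms: 13824.

13824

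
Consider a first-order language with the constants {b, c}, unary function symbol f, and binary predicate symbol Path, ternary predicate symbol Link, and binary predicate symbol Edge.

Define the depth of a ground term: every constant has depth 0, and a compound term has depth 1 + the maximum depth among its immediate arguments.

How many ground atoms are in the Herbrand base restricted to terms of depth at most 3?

First count ground terms of depth ≤ 3.
Write N_k for the number of ground terms of depth ≤ k. A term of depth ≤ k is either a constant or a function symbol applied to arguments of depth ≤ k−1, so N_k = 2 + N_{k-1}.
N_0 = 2
N_1 = 2 + 2 = 4
N_2 = 2 + 4 = 6
N_3 = 2 + 6 = 8
So |H| = 8.
Ground atoms are formed by filling each argument slot of a predicate with a term from H, so an r-ary predicate gives |H|^r atoms:
  Path: 8^2 = 64;  Link: 8^3 = 512;  Edge: 8^2 = 64
Total ground atoms: 64 + 512 + 64 = 640.

640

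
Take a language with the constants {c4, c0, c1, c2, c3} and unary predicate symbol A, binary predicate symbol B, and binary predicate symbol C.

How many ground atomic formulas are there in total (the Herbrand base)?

55

With no function symbols, the Herbrand universe is just the 5 constants.
Ground atoms per predicate: A: 5, B: 5^2 = 25, C: 5^2 = 25.
Herbrand base size = 5 + 25 + 25 = 55.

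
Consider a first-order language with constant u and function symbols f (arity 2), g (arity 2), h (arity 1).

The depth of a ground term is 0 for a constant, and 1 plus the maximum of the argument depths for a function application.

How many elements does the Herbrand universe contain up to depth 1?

Let N_k count ground terms of depth at most k. Each non-constant term of depth ≤ k is some function symbol applied to depth-≤(k−1) arguments, giving N_k = 1 + N_{k-1}^2 + N_{k-1}^2 + N_{k-1}.
N_0 = 1
N_1 = 1 + 1^2 + 1^2 + 1 = 4

4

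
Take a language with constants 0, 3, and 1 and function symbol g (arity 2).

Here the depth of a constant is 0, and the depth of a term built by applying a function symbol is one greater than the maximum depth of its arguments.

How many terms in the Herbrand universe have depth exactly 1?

If N_k denotes the number of depth-≤k ground terms, the 3 constants give N_0 = 3, and each function symbol of arity r contributes N_{k-1}^r new terms at level k: N_k = 3 + N_{k-1}^2.
N_0 = 3
N_1 = 3 + 3^2 = 12
Terms of depth exactly 1: N_1 − N_0 = 12 − 3 = 9.

9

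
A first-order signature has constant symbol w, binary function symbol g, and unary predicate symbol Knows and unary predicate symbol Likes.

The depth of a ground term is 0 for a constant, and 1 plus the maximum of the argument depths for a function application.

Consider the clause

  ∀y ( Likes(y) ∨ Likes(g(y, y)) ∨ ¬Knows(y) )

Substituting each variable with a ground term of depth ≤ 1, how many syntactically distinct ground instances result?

2

Ground terms of depth ≤ 1:
  Let N_k = |{terms of depth ≤ k}|. Then N_0 = 1 and N_k = 1 + N_{k-1}^2 for k ≥ 1 (one summand per function symbol, arity giving the exponent).
  N_0 = 1
  N_1 = 1 + 1^2 = 2
So there are 2 ground terms available for substitution.
There is 1 variable to instantiate (y),  occurring in at least one literal, so different choices give different ground instances.
Number of ground instances = 2.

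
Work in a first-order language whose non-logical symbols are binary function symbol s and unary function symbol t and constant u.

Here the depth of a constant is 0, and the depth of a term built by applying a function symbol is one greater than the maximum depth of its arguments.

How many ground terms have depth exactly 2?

10

Count level by level. With function symbols s/2, t/1, the terms of depth ≤ k are the 1 constant together with each function applied to depth-≤(k−1) tuples, so N_k = 1 + N_{k-1}^2 + N_{k-1}.
N_0 = 1
N_1 = 1 + 1^2 + 1 = 3
N_2 = 1 + 3^2 + 3 = 13
Terms of depth exactly 2: N_2 − N_1 = 13 − 3 = 10.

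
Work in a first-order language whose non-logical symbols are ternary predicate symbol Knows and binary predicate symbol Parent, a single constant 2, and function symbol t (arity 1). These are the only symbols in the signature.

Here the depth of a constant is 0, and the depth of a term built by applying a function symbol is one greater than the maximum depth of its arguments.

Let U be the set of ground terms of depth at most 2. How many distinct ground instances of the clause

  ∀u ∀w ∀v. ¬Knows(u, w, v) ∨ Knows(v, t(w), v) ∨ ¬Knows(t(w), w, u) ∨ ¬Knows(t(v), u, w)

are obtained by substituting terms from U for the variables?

Ground terms of depth ≤ 2:
  Let N_k = |{terms of depth ≤ k}|. Then N_0 = 1 and N_k = 1 + N_{k-1} for k ≥ 1 (one summand per function symbol, arity giving the exponent).
  N_0 = 1
  N_1 = 1 + 1 = 2
  N_2 = 1 + 2 = 3
  Explicitly: 2, t(2), t(t(2)).
So there are 3 ground terms available for substitution.
The clause has 3 distinct variables (u, w, v), each appearing in the body. In the free term algebra distinct substitutions yield syntactically distinct ground instances.
Number of ground instances = 3^3 = 27.

27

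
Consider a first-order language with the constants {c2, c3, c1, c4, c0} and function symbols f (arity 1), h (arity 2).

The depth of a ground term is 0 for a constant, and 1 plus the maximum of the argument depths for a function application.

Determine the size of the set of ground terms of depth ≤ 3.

1601495

Write N_k for the number of ground terms of depth ≤ k. A term of depth ≤ k is either a constant or a function symbol applied to arguments of depth ≤ k−1, so N_k = 5 + N_{k-1} + N_{k-1}^2.
N_0 = 5
N_1 = 5 + 5 + 5^2 = 35
N_2 = 5 + 35 + 35^2 = 1265
N_3 = 5 + 1265 + 1265^2 = 1601495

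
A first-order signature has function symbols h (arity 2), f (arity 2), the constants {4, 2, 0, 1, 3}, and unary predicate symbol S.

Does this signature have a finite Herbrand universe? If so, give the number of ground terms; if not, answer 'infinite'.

The signature has at least one function symbol (h, arity 2) and at least one constant (4).
Iterating h gives infinitely many distinct ground terms: 4, h(4, 4), h(h(4, 4), h(4, 4)), ...
So the Herbrand universe is infinite.

infinite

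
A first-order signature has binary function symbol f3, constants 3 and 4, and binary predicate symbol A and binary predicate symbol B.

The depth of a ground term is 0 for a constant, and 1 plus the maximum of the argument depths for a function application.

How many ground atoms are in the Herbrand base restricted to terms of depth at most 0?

First count ground terms of depth ≤ 0.
Write N_k for the number of ground terms of depth ≤ k. A term of depth ≤ k is either a constant or a function symbol applied to arguments of depth ≤ k−1, so N_k = 2 + N_{k-1}^2.
N_0 = 2
So |H| = 2.
For each predicate symbol, the number of ground atoms is |H| raised to its arity; summing:
  A: 2^2 = 4;  B: 2^2 = 4
Total ground atoms: 4 + 4 = 8.

8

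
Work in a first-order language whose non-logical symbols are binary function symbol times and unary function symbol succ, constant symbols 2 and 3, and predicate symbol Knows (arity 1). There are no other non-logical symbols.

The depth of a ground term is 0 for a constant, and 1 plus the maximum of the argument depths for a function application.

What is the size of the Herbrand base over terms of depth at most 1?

First count ground terms of depth ≤ 1.
Let N_k = |{terms of depth ≤ k}|. Then N_0 = 2 and N_k = 2 + N_{k-1}^2 + N_{k-1} for k ≥ 1 (one summand per function symbol, arity giving the exponent).
N_0 = 2
N_1 = 2 + 2^2 + 2 = 8
Explicitly: 2, 3, times(2, 2), times(2, 3), times(3, 2), times(3, 3), succ(2), succ(3).
So |H| = 8.
Ground atoms are formed by filling each argument slot of a predicate with a term from H, so an r-ary predicate gives |H|^r atoms:
  Knows: 8
Total ground atoms: 8.

8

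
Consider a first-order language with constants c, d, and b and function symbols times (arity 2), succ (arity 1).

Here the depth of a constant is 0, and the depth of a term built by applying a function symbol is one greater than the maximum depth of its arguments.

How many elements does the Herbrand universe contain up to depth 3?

59295

Count level by level. With function symbols times/2, succ/1, the terms of depth ≤ k are the 3 constants together with each function applied to depth-≤(k−1) tuples, so N_k = 3 + N_{k-1}^2 + N_{k-1}.
N_0 = 3
N_1 = 3 + 3^2 + 3 = 15
N_2 = 3 + 15^2 + 15 = 243
N_3 = 3 + 243^2 + 243 = 59295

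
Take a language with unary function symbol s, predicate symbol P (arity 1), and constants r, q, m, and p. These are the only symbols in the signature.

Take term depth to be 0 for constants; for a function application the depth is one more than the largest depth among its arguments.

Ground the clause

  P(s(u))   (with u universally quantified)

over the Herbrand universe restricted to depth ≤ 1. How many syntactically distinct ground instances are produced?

8

Ground terms of depth ≤ 1:
  Let N_k = |{terms of depth ≤ k}|. Then N_0 = 4 and N_k = 4 + N_{k-1} for k ≥ 1 (one summand per function symbol, arity giving the exponent).
  N_0 = 4
  N_1 = 4 + 4 = 8
  Explicitly: r, q, m, p, s(r), s(q), s(m), s(p).
So there are 8 ground terms available for substitution.
There is 1 variable to instantiate (u),  occurring in at least one literal, so different choices give different ground instances.
Number of ground instances = 8.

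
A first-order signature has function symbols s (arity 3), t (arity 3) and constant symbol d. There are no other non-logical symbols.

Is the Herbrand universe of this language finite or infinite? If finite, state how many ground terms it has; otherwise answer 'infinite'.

The signature has at least one function symbol (s, arity 3) and at least one constant (d).
Iterating s gives infinitely many distinct ground terms: d, s(d, d, d), s(s(d, d, d), s(d, d, d), s(d, d, d)), ...
So the Herbrand universe is infinite.

infinite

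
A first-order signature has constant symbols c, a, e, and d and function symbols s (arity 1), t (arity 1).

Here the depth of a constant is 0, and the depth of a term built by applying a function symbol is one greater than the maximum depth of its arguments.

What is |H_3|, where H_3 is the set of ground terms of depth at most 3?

60

Write N_k for the number of ground terms of depth ≤ k. A term of depth ≤ k is either a constant or a function symbol applied to arguments of depth ≤ k−1, so N_k = 4 + N_{k-1} + N_{k-1}.
N_0 = 4
N_1 = 4 + 4 + 4 = 12
N_2 = 4 + 12 + 12 = 28
N_3 = 4 + 28 + 28 = 60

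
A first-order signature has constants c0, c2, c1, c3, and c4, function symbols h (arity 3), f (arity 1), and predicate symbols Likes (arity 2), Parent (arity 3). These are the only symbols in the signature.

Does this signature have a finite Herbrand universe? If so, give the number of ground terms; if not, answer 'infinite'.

infinite

The signature has at least one function symbol (h, arity 3) and at least one constant (c0).
Iterating h gives infinitely many distinct ground terms: c0, h(c0, c0, c0), h(h(c0, c0, c0), h(c0, c0, c0), h(c0, c0, c0)), ...
So the Herbrand universe is infinite.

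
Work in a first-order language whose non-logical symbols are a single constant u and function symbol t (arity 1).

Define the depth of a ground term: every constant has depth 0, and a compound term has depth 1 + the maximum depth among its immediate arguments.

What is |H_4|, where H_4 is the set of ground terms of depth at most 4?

Count level by level. With function symbols t/1, the terms of depth ≤ k are the 1 constant together with each function applied to depth-≤(k−1) tuples, so N_k = 1 + N_{k-1}.
N_0 = 1
N_1 = 1 + 1 = 2
N_2 = 1 + 2 = 3
N_3 = 1 + 3 = 4
N_4 = 1 + 4 = 5
Explicitly: u, t(u), t(t(u)), t(t(t(u))), t(t(t(t(u)))).

5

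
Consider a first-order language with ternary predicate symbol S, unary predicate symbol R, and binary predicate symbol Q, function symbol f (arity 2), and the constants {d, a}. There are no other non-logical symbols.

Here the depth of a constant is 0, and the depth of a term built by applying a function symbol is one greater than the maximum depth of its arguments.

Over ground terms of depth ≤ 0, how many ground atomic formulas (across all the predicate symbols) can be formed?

First count ground terms of depth ≤ 0.
If N_k denotes the number of depth-≤k ground terms, the 2 constants give N_0 = 2, and each function symbol of arity r contributes N_{k-1}^r new terms at level k: N_k = 2 + N_{k-1}^2.
N_0 = 2
So |H| = 2.
A ground atom is a predicate applied to a tuple of terms from H, so the count is the sum over predicates of |H|^arity:
  S: 2^3 = 8;  R: 2;  Q: 2^2 = 4
Total ground atoms: 8 + 2 + 4 = 14.

14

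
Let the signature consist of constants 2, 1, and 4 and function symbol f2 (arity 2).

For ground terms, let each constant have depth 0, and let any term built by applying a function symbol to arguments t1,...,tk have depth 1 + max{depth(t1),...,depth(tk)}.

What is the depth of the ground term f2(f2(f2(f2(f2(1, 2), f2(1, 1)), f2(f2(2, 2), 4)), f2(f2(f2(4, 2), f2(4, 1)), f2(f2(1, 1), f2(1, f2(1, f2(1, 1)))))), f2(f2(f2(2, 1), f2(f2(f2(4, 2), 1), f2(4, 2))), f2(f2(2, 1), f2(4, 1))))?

7

depth(f2(1, 2)) = 1 + max(0, 0) = 1
depth(f2(1, 1)) = 1 + max(0, 0) = 1
depth(f2(f2(1, 2), f2(1, 1))) = 1 + max(1, 1) = 2
depth(f2(2, 2)) = 1 + max(0, 0) = 1
depth(f2(f2(2, 2), 4)) = 1 + max(1, 0) = 2
depth(f2(f2(f2(1, 2), f2(1, 1)), f2(f2(2, 2), 4))) = 1 + max(2, 2) = 3
depth(f2(4, 2)) = 1 + max(0, 0) = 1
depth(f2(4, 1)) = 1 + max(0, 0) = 1
depth(f2(f2(4, 2), f2(4, 1))) = 1 + max(1, 1) = 2
depth(f2(1, f2(1, 1))) = 1 + max(0, 1) = 2
depth(f2(1, f2(1, f2(1, 1)))) = 1 + max(0, 2) = 3
depth(f2(f2(1, 1), f2(1, f2(1, f2(1, 1))))) = 1 + max(1, 3) = 4
depth(f2(f2(f2(4, 2), f2(4, 1)), f2(f2(1, 1), f2(1, f2(1, f2(1, 1)))))) = 1 + max(2, 4) = 5
depth(f2(f2(f2(f2(1, 2), f2(1, 1)), f2(f2(2, 2), 4)), f2(f2(f2(4, 2), f2(4, 1)), f2(f2(1, 1), f2(1, f2(1, f2(1, 1))))))) = 1 + max(3, 5) = 6
depth(f2(2, 1)) = 1 + max(0, 0) = 1
depth(f2(f2(4, 2), 1)) = 1 + max(1, 0) = 2
depth(f2(f2(f2(4, 2), 1), f2(4, 2))) = 1 + max(2, 1) = 3
depth(f2(f2(2, 1), f2(f2(f2(4, 2), 1), f2(4, 2)))) = 1 + max(1, 3) = 4
depth(f2(f2(2, 1), f2(4, 1))) = 1 + max(1, 1) = 2
depth(f2(f2(f2(2, 1), f2(f2(f2(4, 2), 1), f2(4, 2))), f2(f2(2, 1), f2(4, 1)))) = 1 + max(4, 2) = 5
depth(f2(f2(f2(f2(f2(1, 2), f2(1, 1)), f2(f2(2, 2), 4)), f2(f2(f2(4, 2), f2(4, 1)), f2(f2(1, 1), f2(1, f2(1, f2(1, 1)))))), f2(f2(f2(2, 1), f2(f2(f2(4, 2), 1), f2(4, 2))), f2(f2(2, 1), f2(4, 1))))) = 1 + max(6, 5) = 7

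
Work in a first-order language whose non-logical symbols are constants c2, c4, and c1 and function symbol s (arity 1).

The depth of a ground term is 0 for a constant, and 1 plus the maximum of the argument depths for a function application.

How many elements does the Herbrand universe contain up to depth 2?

Write N_k for the number of ground terms of depth ≤ k. A term of depth ≤ k is either a constant or a function symbol applied to arguments of depth ≤ k−1, so N_k = 3 + N_{k-1}.
N_0 = 3
N_1 = 3 + 3 = 6
N_2 = 3 + 6 = 9
Explicitly: c2, c4, c1, s(c2), s(c4), s(c1), s(s(c2)), s(s(c4)), s(s(c1)).

9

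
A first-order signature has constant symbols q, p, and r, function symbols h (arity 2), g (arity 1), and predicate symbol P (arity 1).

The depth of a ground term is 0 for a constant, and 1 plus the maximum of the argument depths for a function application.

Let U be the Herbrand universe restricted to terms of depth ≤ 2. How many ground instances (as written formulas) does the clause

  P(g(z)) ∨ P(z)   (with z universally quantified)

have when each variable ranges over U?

243

Ground terms of depth ≤ 2:
  Count level by level. With function symbols h/2, g/1, the terms of depth ≤ k are the 3 constants together with each function applied to depth-≤(k−1) tuples, so N_k = 3 + N_{k-1}^2 + N_{k-1}.
  N_0 = 3
  N_1 = 3 + 3^2 + 3 = 15
  N_2 = 3 + 15^2 + 15 = 243
So there are 243 ground terms available for substitution.
The variable z ranges independently over the available ground terms, and distinct assignments produce distinct instances.
Number of ground instances = 243.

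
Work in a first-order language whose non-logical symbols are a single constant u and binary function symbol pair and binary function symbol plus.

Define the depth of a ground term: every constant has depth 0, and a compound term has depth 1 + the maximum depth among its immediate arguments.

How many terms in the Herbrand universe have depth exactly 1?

2

Let N_k count ground terms of depth at most k. Each non-constant term of depth ≤ k is some function symbol applied to depth-≤(k−1) arguments, giving N_k = 1 + N_{k-1}^2 + N_{k-1}^2.
N_0 = 1
N_1 = 1 + 1^2 + 1^2 = 3
Terms of depth exactly 1: N_1 − N_0 = 3 − 1 = 2.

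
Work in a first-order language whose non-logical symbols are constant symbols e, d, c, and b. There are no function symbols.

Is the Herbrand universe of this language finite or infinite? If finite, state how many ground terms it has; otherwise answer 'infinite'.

4

There are no function symbols, so every ground term is one of the 4 constants.
The Herbrand universe is {e, d, c, b}, which is finite with 4 elements.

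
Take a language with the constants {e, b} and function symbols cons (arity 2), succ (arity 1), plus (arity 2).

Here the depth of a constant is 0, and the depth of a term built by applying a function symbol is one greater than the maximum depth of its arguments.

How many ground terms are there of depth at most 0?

Count level by level. With function symbols cons/2, succ/1, plus/2, the terms of depth ≤ k are the 2 constants together with each function applied to depth-≤(k−1) tuples, so N_k = 2 + N_{k-1}^2 + N_{k-1} + N_{k-1}^2.
N_0 = 2
Explicitly: e, b.

2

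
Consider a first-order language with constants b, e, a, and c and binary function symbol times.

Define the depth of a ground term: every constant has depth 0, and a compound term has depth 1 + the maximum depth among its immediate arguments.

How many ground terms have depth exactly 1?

16

Write N_k for the number of ground terms of depth ≤ k. A term of depth ≤ k is either a constant or a function symbol applied to arguments of depth ≤ k−1, so N_k = 4 + N_{k-1}^2.
N_0 = 4
N_1 = 4 + 4^2 = 20
Terms of depth exactly 1: N_1 − N_0 = 20 − 4 = 16.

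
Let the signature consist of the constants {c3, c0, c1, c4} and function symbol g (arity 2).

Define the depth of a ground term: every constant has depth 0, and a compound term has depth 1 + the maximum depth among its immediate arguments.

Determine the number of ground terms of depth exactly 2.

384

Write N_k for the number of ground terms of depth ≤ k. A term of depth ≤ k is either a constant or a function symbol applied to arguments of depth ≤ k−1, so N_k = 4 + N_{k-1}^2.
N_0 = 4
N_1 = 4 + 4^2 = 20
N_2 = 4 + 20^2 = 404
Terms of depth exactly 2: N_2 − N_1 = 404 − 20 = 384.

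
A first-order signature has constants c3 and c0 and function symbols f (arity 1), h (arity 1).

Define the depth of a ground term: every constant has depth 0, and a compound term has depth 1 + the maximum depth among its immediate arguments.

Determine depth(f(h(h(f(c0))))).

depth(f(c0)) = 1 + depth(c0) = 1 + 0 = 1
depth(h(f(c0))) = 1 + depth(f(c0)) = 1 + 1 = 2
depth(h(h(f(c0)))) = 1 + depth(h(f(c0))) = 1 + 2 = 3
depth(f(h(h(f(c0))))) = 1 + depth(h(h(f(c0)))) = 1 + 3 = 4

4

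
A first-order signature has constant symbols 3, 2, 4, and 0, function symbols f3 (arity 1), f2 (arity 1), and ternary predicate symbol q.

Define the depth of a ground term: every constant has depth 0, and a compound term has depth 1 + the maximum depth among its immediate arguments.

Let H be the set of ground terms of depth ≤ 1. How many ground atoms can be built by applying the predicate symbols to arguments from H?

First count ground terms of depth ≤ 1.
Count level by level. With function symbols f3/1, f2/1, the terms of depth ≤ k are the 4 constants together with each function applied to depth-≤(k−1) tuples, so N_k = 4 + N_{k-1} + N_{k-1}.
N_0 = 4
N_1 = 4 + 4 + 4 = 12
Explicitly: 3, 2, 4, 0, f3(3), f3(2), f3(4), f3(0), f2(3), f2(2), f2(4), f2(0).
So |H| = 12.
Each predicate of arity r yields |H|^r ground atoms (one per choice of an r-tuple from H):
  q: 12^3 = 1728
Total ground atoms: 1728.

1728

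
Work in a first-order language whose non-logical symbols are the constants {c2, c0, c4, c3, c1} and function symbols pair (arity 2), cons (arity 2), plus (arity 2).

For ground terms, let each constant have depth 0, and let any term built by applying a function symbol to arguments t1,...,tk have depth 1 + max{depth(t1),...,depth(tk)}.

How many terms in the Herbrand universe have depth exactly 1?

75

If N_k denotes the number of depth-≤k ground terms, the 5 constants give N_0 = 5, and each function symbol of arity r contributes N_{k-1}^r new terms at level k: N_k = 5 + N_{k-1}^2 + N_{k-1}^2 + N_{k-1}^2.
N_0 = 5
N_1 = 5 + 5^2 + 5^2 + 5^2 = 80
Terms of depth exactly 1: N_1 − N_0 = 80 − 5 = 75.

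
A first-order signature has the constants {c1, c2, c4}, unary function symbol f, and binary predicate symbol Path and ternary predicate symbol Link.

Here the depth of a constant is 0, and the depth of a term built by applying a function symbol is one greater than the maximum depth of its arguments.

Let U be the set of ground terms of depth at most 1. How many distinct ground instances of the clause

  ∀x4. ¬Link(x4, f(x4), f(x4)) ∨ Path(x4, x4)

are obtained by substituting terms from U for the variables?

Ground terms of depth ≤ 1:
  Write N_k for the number of ground terms of depth ≤ k. A term of depth ≤ k is either a constant or a function symbol applied to arguments of depth ≤ k−1, so N_k = 3 + N_{k-1}.
  N_0 = 3
  N_1 = 3 + 3 = 6
  Explicitly: c1, c2, c4, f(c1), f(c2), f(c4).
So there are 6 ground terms available for substitution.
The body mentions the single quantified variable x4; since ground terms form a free algebra, no two substitutions collapse to the same formula.
Number of ground instances = 6.

6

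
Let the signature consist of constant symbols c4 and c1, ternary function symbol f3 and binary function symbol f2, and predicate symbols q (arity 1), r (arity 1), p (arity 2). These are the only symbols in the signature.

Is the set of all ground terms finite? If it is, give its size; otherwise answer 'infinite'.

The signature has at least one function symbol (f3, arity 3) and at least one constant (c4).
Iterating f3 gives infinitely many distinct ground terms: c4, f3(c4, c4, c4), f3(f3(c4, c4, c4), f3(c4, c4, c4), f3(c4, c4, c4)), ...
So the Herbrand universe is infinite.

infinite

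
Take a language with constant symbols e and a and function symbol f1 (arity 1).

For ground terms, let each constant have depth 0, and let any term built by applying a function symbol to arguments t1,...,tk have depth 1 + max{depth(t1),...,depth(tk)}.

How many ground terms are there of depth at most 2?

If N_k denotes the number of depth-≤k ground terms, the 2 constants give N_0 = 2, and each function symbol of arity r contributes N_{k-1}^r new terms at level k: N_k = 2 + N_{k-1}.
N_0 = 2
N_1 = 2 + 2 = 4
N_2 = 2 + 4 = 6

6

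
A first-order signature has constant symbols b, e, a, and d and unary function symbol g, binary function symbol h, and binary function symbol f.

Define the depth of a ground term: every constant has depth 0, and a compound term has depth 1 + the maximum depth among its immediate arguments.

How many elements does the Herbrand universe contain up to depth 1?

40

Let N_k = |{terms of depth ≤ k}|. Then N_0 = 4 and N_k = 4 + N_{k-1} + N_{k-1}^2 + N_{k-1}^2 for k ≥ 1 (one summand per function symbol, arity giving the exponent).
N_0 = 4
N_1 = 4 + 4 + 4^2 + 4^2 = 40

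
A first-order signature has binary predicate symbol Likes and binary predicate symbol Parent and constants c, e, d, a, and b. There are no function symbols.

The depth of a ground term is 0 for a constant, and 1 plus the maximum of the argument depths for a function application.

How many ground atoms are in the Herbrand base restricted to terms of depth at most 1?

First count ground terms of depth ≤ 1.
With no function symbols every ground term is a constant, so there are exactly 5 ground terms at every depth bound.
N_0 = 5
N_1 = 5
Explicitly: c, e, d, a, b.
So |H| = 5.
For each predicate symbol, the number of ground atoms is |H| raised to its arity; summing:
  Likes: 5^2 = 25;  Parent: 5^2 = 25
Total ground atoms: 25 + 25 = 50.

50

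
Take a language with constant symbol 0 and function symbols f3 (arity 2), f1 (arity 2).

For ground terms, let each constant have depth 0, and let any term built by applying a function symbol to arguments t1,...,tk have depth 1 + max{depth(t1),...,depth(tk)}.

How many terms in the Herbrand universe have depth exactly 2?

16

Let N_k count ground terms of depth at most k. Each non-constant term of depth ≤ k is some function symbol applied to depth-≤(k−1) arguments, giving N_k = 1 + N_{k-1}^2 + N_{k-1}^2.
N_0 = 1
N_1 = 1 + 1^2 + 1^2 = 3
N_2 = 1 + 3^2 + 3^2 = 19
Terms of depth exactly 2: N_2 − N_1 = 19 − 3 = 16.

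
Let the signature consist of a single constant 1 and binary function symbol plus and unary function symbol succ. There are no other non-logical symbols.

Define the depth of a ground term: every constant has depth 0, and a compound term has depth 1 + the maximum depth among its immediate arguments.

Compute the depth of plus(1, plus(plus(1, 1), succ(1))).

depth(plus(1, 1)) = 1 + max(0, 0) = 1
depth(succ(1)) = 1 + depth(1) = 1 + 0 = 1
depth(plus(plus(1, 1), succ(1))) = 1 + max(1, 1) = 2
depth(plus(1, plus(plus(1, 1), succ(1)))) = 1 + max(0, 2) = 3

3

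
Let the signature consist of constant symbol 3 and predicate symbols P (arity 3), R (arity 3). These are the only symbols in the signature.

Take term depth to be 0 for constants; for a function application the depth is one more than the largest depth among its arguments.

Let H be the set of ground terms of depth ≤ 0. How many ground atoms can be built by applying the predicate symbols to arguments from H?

First count ground terms of depth ≤ 0.
With no function symbols every ground term is a constant, so there is exactly 1 ground term at every depth bound.
N_0 = 1
Explicitly: 3.
So |H| = 1.
Ground atoms are formed by filling each argument slot of a predicate with a term from H, so an r-ary predicate gives |H|^r atoms:
  P: 1^3 = 1;  R: 1^3 = 1
Total ground atoms: 1 + 1 = 2.

2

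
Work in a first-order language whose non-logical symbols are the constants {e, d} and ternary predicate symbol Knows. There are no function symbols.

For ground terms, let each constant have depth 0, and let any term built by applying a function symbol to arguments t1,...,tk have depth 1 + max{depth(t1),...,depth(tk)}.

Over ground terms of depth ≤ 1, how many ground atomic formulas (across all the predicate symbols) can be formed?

8

First count ground terms of depth ≤ 1.
With no function symbols every ground term is a constant, so there are exactly 2 ground terms at every depth bound.
N_0 = 2
N_1 = 2
So |H| = 2.
A ground atom is a predicate applied to a tuple of terms from H, so the count is the sum over predicates of |H|^arity:
  Knows: 2^3 = 8
Total ground atoms: 8.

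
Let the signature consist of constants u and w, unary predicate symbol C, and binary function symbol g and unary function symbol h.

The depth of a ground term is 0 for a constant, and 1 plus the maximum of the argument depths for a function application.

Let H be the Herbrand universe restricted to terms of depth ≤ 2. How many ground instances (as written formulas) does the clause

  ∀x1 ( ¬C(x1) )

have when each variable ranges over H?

Ground terms of depth ≤ 2:
  Write N_k for the number of ground terms of depth ≤ k. A term of depth ≤ k is either a constant or a function symbol applied to arguments of depth ≤ k−1, so N_k = 2 + N_{k-1}^2 + N_{k-1}.
  N_0 = 2
  N_1 = 2 + 2^2 + 2 = 8
  N_2 = 2 + 8^2 + 8 = 74
So there are 74 ground terms available for substitution.
There is 1 variable to instantiate (x1),  occurring in at least one literal, so different choices give different ground instances.
Number of ground instances = 74.

74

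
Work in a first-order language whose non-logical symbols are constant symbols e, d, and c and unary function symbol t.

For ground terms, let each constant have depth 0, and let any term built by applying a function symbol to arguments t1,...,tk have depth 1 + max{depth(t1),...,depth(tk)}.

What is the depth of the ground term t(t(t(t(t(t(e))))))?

6

depth(t(e)) = 1 + depth(e) = 1 + 0 = 1
depth(t(t(e))) = 1 + depth(t(e)) = 1 + 1 = 2
depth(t(t(t(e)))) = 1 + depth(t(t(e))) = 1 + 2 = 3
depth(t(t(t(t(e))))) = 1 + depth(t(t(t(e)))) = 1 + 3 = 4
depth(t(t(t(t(t(e)))))) = 1 + depth(t(t(t(t(e))))) = 1 + 4 = 5
depth(t(t(t(t(t(t(e))))))) = 1 + depth(t(t(t(t(t(e)))))) = 1 + 5 = 6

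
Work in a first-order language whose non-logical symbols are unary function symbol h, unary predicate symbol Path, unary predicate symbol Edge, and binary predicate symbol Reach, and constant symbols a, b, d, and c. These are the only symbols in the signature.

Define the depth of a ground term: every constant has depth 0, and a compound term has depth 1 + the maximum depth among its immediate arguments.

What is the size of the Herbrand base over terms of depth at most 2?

First count ground terms of depth ≤ 2.
Write N_k for the number of ground terms of depth ≤ k. A term of depth ≤ k is either a constant or a function symbol applied to arguments of depth ≤ k−1, so N_k = 4 + N_{k-1}.
N_0 = 4
N_1 = 4 + 4 = 8
N_2 = 4 + 8 = 12
Explicitly: a, b, d, c, h(a), h(b), h(d), h(c), h(h(a)), h(h(b)), h(h(d)), h(h(c)).
So |H| = 12.
A ground atom is a predicate applied to a tuple of terms from H, so the count is the sum over predicates of |H|^arity:
  Path: 12;  Edge: 12;  Reach: 12^2 = 144
Total ground atoms: 12 + 12 + 144 = 168.

168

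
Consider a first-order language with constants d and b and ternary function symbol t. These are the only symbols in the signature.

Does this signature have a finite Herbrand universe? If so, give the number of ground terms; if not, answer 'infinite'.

The signature has at least one function symbol (t, arity 3) and at least one constant (d).
Iterating t gives infinitely many distinct ground terms: d, t(d, d, d), t(t(d, d, d), t(d, d, d), t(d, d, d)), ...
So the Herbrand universe is infinite.

infinite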